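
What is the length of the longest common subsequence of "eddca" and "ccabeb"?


LCS of "eddca" and "ccabeb"
DP table:
           c    c    a    b    e    b
      0    0    0    0    0    0    0
  e   0    0    0    0    0    1    1
  d   0    0    0    0    0    1    1
  d   0    0    0    0    0    1    1
  c   0    1    1    1    1    1    1
  a   0    1    1    2    2    2    2
LCS length = dp[5][6] = 2

2


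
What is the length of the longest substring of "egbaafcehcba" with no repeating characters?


Input: "egbaafcehcba"
Sliding window (track last position of each char):
  Position 0 ('e'): window [0,0] length 1 -- new best
  Position 1 ('g'): window [0,1] length 2 -- new best
  Position 2 ('b'): window [0,2] length 3 -- new best
  Position 3 ('a'): window [0,3] length 4 -- new best
  Position 4 ('a'): repeat (last at 3), move window start to 4
  Position 4 ('a'): window [4,4] length 1
  Position 5 ('f'): window [4,5] length 2
  Position 6 ('c'): window [4,6] length 3
  Position 7 ('e'): window [4,7] length 4
  Position 8 ('h'): window [4,8] length 5 -- new best
  Position 9 ('c'): repeat (last at 6), move window start to 7
  Position 9 ('c'): window [7,9] length 3
  Position 10 ('b'): window [7,10] length 4
  Position 11 ('a'): window [7,11] length 5
Longest substring with no repeats: "afceh" with length 5

5


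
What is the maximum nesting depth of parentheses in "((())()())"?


Input: "((())()())"
Tracking depth:
  Position 0 '(': depth becomes 1
  Position 1 '(': depth becomes 2
  Position 2 '(': depth becomes 3
  Position 3 ')': depth becomes 2
  Position 4 ')': depth becomes 1
  Position 5 '(': depth becomes 2
  Position 6 ')': depth becomes 1
  Position 7 '(': depth becomes 2
  Position 8 ')': depth becomes 1
  Position 9 ')': depth becomes 0
Maximum depth reached: 3

3


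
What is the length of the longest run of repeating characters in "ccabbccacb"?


Input: "ccabbccacb"
Scanning for longest run:
  Position 1 ('c'): continues run of 'c', length=2
  Position 2 ('a'): new char, reset run to 1
  Position 3 ('b'): new char, reset run to 1
  Position 4 ('b'): continues run of 'b', length=2
  Position 5 ('c'): new char, reset run to 1
  Position 6 ('c'): continues run of 'c', length=2
  Position 7 ('a'): new char, reset run to 1
  Position 8 ('c'): new char, reset run to 1
  Position 9 ('b'): new char, reset run to 1
Longest run: 'c' with length 2

2


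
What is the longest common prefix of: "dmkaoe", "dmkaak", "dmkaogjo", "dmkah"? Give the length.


Words: dmkaoe, dmkaak, dmkaogjo, dmkah
  Position 0: all 'd' => match
  Position 1: all 'm' => match
  Position 2: all 'k' => match
  Position 3: all 'a' => match
  Position 4: ('o', 'a', 'o', 'h') => mismatch, stop
LCP = "dmka" (length 4)

4


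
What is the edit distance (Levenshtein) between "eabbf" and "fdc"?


Computing edit distance: "eabbf" -> "fdc"
DP table:
           f    d    c
      0    1    2    3
  e   1    1    2    3
  a   2    2    2    3
  b   3    3    3    3
  b   4    4    4    4
  f   5    4    5    5
Edit distance = dp[5][3] = 5

5


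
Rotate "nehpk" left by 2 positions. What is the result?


Input: "nehpk", rotate left by 2
First 2 characters: "ne"
Remaining characters: "hpk"
Concatenate remaining + first: "hpk" + "ne" = "hpkne"

hpkne


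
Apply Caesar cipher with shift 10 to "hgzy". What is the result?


Caesar cipher: shift "hgzy" by 10
  'h' (pos 7) + 10 = pos 17 = 'r'
  'g' (pos 6) + 10 = pos 16 = 'q'
  'z' (pos 25) + 10 = pos 9 = 'j'
  'y' (pos 24) + 10 = pos 8 = 'i'
Result: rqji

rqji


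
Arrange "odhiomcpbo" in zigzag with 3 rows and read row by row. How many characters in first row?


Zigzag "odhiomcpbo" into 3 rows:
Placing characters:
  'o' => row 0
  'd' => row 1
  'h' => row 2
  'i' => row 1
  'o' => row 0
  'm' => row 1
  'c' => row 2
  'p' => row 1
  'b' => row 0
  'o' => row 1
Rows:
  Row 0: "oob"
  Row 1: "dimpo"
  Row 2: "hc"
First row length: 3

3


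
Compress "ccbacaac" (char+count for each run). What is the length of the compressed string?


Input: ccbacaac
Runs:
  'c' x 2 => "c2"
  'b' x 1 => "b1"
  'a' x 1 => "a1"
  'c' x 1 => "c1"
  'a' x 2 => "a2"
  'c' x 1 => "c1"
Compressed: "c2b1a1c1a2c1"
Compressed length: 12

12


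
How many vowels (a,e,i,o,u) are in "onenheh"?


Input: onenheh
Checking each character:
  'o' at position 0: vowel (running total: 1)
  'n' at position 1: consonant
  'e' at position 2: vowel (running total: 2)
  'n' at position 3: consonant
  'h' at position 4: consonant
  'e' at position 5: vowel (running total: 3)
  'h' at position 6: consonant
Total vowels: 3

3


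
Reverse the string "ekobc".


Input: ekobc
Reading characters right to left:
  Position 4: 'c'
  Position 3: 'b'
  Position 2: 'o'
  Position 1: 'k'
  Position 0: 'e'
Reversed: cboke

cboke


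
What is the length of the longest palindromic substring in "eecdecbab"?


Input: "eecdecbab"
Checking substrings for palindromes:
  [6:9] "bab" (len 3) => palindrome
  [0:2] "ee" (len 2) => palindrome
Longest palindromic substring: "bab" with length 3

3


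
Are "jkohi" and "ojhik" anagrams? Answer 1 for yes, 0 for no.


Strings: "jkohi", "ojhik"
Sorted first:  hijko
Sorted second: hijko
Sorted forms match => anagrams

1


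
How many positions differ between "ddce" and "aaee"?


Comparing "ddce" and "aaee" position by position:
  Position 0: 'd' vs 'a' => DIFFER
  Position 1: 'd' vs 'a' => DIFFER
  Position 2: 'c' vs 'e' => DIFFER
  Position 3: 'e' vs 'e' => same
Positions that differ: 3

3


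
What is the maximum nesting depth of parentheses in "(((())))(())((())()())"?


Input: "(((())))(())((())()())"
Tracking depth:
  Position 0 '(': depth becomes 1
  Position 1 '(': depth becomes 2
  Position 2 '(': depth becomes 3
  Position 3 '(': depth becomes 4
  Position 4 ')': depth becomes 3
  Position 5 ')': depth becomes 2
  Position 6 ')': depth becomes 1
  Position 7 ')': depth becomes 0
  Position 8 '(': depth becomes 1
  Position 9 '(': depth becomes 2
  Position 10 ')': depth becomes 1
  Position 11 ')': depth becomes 0
  Position 12 '(': depth becomes 1
  Position 13 '(': depth becomes 2
  Position 14 '(': depth becomes 3
  Position 15 ')': depth becomes 2
  Position 16 ')': depth becomes 1
  Position 17 '(': depth becomes 2
  Position 18 ')': depth becomes 1
  Position 19 '(': depth becomes 2
  Position 20 ')': depth becomes 1
  Position 21 ')': depth becomes 0
Maximum depth reached: 4

4


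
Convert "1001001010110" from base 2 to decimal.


Input: "1001001010110" in base 2
Positional expansion:
  Digit '1' (value 1) x 2^12 = 4096
  Digit '0' (value 0) x 2^11 = 0
  Digit '0' (value 0) x 2^10 = 0
  Digit '1' (value 1) x 2^9 = 512
  Digit '0' (value 0) x 2^8 = 0
  Digit '0' (value 0) x 2^7 = 0
  Digit '1' (value 1) x 2^6 = 64
  Digit '0' (value 0) x 2^5 = 0
  Digit '1' (value 1) x 2^4 = 16
  Digit '0' (value 0) x 2^3 = 0
  Digit '1' (value 1) x 2^2 = 4
  Digit '1' (value 1) x 2^1 = 2
  Digit '0' (value 0) x 2^0 = 0
Sum = 4694

4694


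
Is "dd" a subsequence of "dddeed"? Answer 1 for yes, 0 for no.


Check if "dd" is a subsequence of "dddeed"
Greedy scan:
  Position 0 ('d'): matches sub[0] = 'd'
  Position 1 ('d'): matches sub[1] = 'd'
  Position 2 ('d'): no match needed
  Position 3 ('e'): no match needed
  Position 4 ('e'): no match needed
  Position 5 ('d'): no match needed
All 2 characters matched => is a subsequence

1


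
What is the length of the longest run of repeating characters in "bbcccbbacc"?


Input: "bbcccbbacc"
Scanning for longest run:
  Position 1 ('b'): continues run of 'b', length=2
  Position 2 ('c'): new char, reset run to 1
  Position 3 ('c'): continues run of 'c', length=2
  Position 4 ('c'): continues run of 'c', length=3
  Position 5 ('b'): new char, reset run to 1
  Position 6 ('b'): continues run of 'b', length=2
  Position 7 ('a'): new char, reset run to 1
  Position 8 ('c'): new char, reset run to 1
  Position 9 ('c'): continues run of 'c', length=2
Longest run: 'c' with length 3

3


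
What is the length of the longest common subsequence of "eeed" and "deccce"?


LCS of "eeed" and "deccce"
DP table:
           d    e    c    c    c    e
      0    0    0    0    0    0    0
  e   0    0    1    1    1    1    1
  e   0    0    1    1    1    1    2
  e   0    0    1    1    1    1    2
  d   0    1    1    1    1    1    2
LCS length = dp[4][6] = 2

2


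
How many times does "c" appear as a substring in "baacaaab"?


Searching for "c" in "baacaaab"
Scanning each position:
  Position 0: "b" => no
  Position 1: "a" => no
  Position 2: "a" => no
  Position 3: "c" => MATCH
  Position 4: "a" => no
  Position 5: "a" => no
  Position 6: "a" => no
  Position 7: "b" => no
Total occurrences: 1

1


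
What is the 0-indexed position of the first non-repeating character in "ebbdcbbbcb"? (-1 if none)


Input: ebbdcbbbcb
Character frequencies:
  'b': 6
  'c': 2
  'd': 1
  'e': 1
Scanning left to right for freq == 1:
  Position 0 ('e'): unique! => answer = 0

0


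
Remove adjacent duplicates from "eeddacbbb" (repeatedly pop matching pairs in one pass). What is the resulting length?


Input: eeddacbbb
Stack-based adjacent duplicate removal:
  Read 'e': push. Stack: e
  Read 'e': matches stack top 'e' => pop. Stack: (empty)
  Read 'd': push. Stack: d
  Read 'd': matches stack top 'd' => pop. Stack: (empty)
  Read 'a': push. Stack: a
  Read 'c': push. Stack: ac
  Read 'b': push. Stack: acb
  Read 'b': matches stack top 'b' => pop. Stack: ac
  Read 'b': push. Stack: acb
Final stack: "acb" (length 3)

3


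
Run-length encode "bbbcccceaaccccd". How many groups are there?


Input: bbbcccceaaccccd
Scanning for consecutive runs:
  Group 1: 'b' x 3 (positions 0-2)
  Group 2: 'c' x 4 (positions 3-6)
  Group 3: 'e' x 1 (positions 7-7)
  Group 4: 'a' x 2 (positions 8-9)
  Group 5: 'c' x 4 (positions 10-13)
  Group 6: 'd' x 1 (positions 14-14)
Total groups: 6

6


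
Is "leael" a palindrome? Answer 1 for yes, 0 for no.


Input: leael
Reversed: leael
  Compare pos 0 ('l') with pos 4 ('l'): match
  Compare pos 1 ('e') with pos 3 ('e'): match
Result: palindrome

1


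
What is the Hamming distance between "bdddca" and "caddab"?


Comparing "bdddca" and "caddab" position by position:
  Position 0: 'b' vs 'c' => differ
  Position 1: 'd' vs 'a' => differ
  Position 2: 'd' vs 'd' => same
  Position 3: 'd' vs 'd' => same
  Position 4: 'c' vs 'a' => differ
  Position 5: 'a' vs 'b' => differ
Total differences (Hamming distance): 4

4


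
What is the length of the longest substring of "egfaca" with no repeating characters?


Input: "egfaca"
Sliding window (track last position of each char):
  Position 0 ('e'): window [0,0] length 1 -- new best
  Position 1 ('g'): window [0,1] length 2 -- new best
  Position 2 ('f'): window [0,2] length 3 -- new best
  Position 3 ('a'): window [0,3] length 4 -- new best
  Position 4 ('c'): window [0,4] length 5 -- new best
  Position 5 ('a'): repeat (last at 3), move window start to 4
  Position 5 ('a'): window [4,5] length 2
Longest substring with no repeats: "egfac" with length 5

5


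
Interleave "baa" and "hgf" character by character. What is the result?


Interleaving "baa" and "hgf":
  Position 0: 'b' from first, 'h' from second => "bh"
  Position 1: 'a' from first, 'g' from second => "ag"
  Position 2: 'a' from first, 'f' from second => "af"
Result: bhagaf

bhagaf


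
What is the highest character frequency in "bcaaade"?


Input: bcaaade
Character counts:
  'a': 3
  'b': 1
  'c': 1
  'd': 1
  'e': 1
Maximum frequency: 3

3


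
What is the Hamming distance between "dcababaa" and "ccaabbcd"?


Comparing "dcababaa" and "ccaabbcd" position by position:
  Position 0: 'd' vs 'c' => differ
  Position 1: 'c' vs 'c' => same
  Position 2: 'a' vs 'a' => same
  Position 3: 'b' vs 'a' => differ
  Position 4: 'a' vs 'b' => differ
  Position 5: 'b' vs 'b' => same
  Position 6: 'a' vs 'c' => differ
  Position 7: 'a' vs 'd' => differ
Total differences (Hamming distance): 5

5


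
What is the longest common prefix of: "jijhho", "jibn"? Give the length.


Words: jijhho, jibn
  Position 0: all 'j' => match
  Position 1: all 'i' => match
  Position 2: ('j', 'b') => mismatch, stop
LCP = "ji" (length 2)

2


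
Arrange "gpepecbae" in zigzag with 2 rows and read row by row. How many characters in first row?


Zigzag "gpepecbae" into 2 rows:
Placing characters:
  'g' => row 0
  'p' => row 1
  'e' => row 0
  'p' => row 1
  'e' => row 0
  'c' => row 1
  'b' => row 0
  'a' => row 1
  'e' => row 0
Rows:
  Row 0: "geebe"
  Row 1: "ppca"
First row length: 5

5


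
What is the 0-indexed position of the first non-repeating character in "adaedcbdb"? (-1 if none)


Input: adaedcbdb
Character frequencies:
  'a': 2
  'b': 2
  'c': 1
  'd': 3
  'e': 1
Scanning left to right for freq == 1:
  Position 0 ('a'): freq=2, skip
  Position 1 ('d'): freq=3, skip
  Position 2 ('a'): freq=2, skip
  Position 3 ('e'): unique! => answer = 3

3


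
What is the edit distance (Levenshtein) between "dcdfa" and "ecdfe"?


Computing edit distance: "dcdfa" -> "ecdfe"
DP table:
           e    c    d    f    e
      0    1    2    3    4    5
  d   1    1    2    2    3    4
  c   2    2    1    2    3    4
  d   3    3    2    1    2    3
  f   4    4    3    2    1    2
  a   5    5    4    3    2    2
Edit distance = dp[5][5] = 2

2


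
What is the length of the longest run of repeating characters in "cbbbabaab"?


Input: "cbbbabaab"
Scanning for longest run:
  Position 1 ('b'): new char, reset run to 1
  Position 2 ('b'): continues run of 'b', length=2
  Position 3 ('b'): continues run of 'b', length=3
  Position 4 ('a'): new char, reset run to 1
  Position 5 ('b'): new char, reset run to 1
  Position 6 ('a'): new char, reset run to 1
  Position 7 ('a'): continues run of 'a', length=2
  Position 8 ('b'): new char, reset run to 1
Longest run: 'b' with length 3

3


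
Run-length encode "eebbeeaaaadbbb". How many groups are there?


Input: eebbeeaaaadbbb
Scanning for consecutive runs:
  Group 1: 'e' x 2 (positions 0-1)
  Group 2: 'b' x 2 (positions 2-3)
  Group 3: 'e' x 2 (positions 4-5)
  Group 4: 'a' x 4 (positions 6-9)
  Group 5: 'd' x 1 (positions 10-10)
  Group 6: 'b' x 3 (positions 11-13)
Total groups: 6

6


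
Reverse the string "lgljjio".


Input: lgljjio
Reading characters right to left:
  Position 6: 'o'
  Position 5: 'i'
  Position 4: 'j'
  Position 3: 'j'
  Position 2: 'l'
  Position 1: 'g'
  Position 0: 'l'
Reversed: oijjlgl

oijjlgl


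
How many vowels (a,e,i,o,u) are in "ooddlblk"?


Input: ooddlblk
Checking each character:
  'o' at position 0: vowel (running total: 1)
  'o' at position 1: vowel (running total: 2)
  'd' at position 2: consonant
  'd' at position 3: consonant
  'l' at position 4: consonant
  'b' at position 5: consonant
  'l' at position 6: consonant
  'k' at position 7: consonant
Total vowels: 2

2


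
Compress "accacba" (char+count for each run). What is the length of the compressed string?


Input: accacba
Runs:
  'a' x 1 => "a1"
  'c' x 2 => "c2"
  'a' x 1 => "a1"
  'c' x 1 => "c1"
  'b' x 1 => "b1"
  'a' x 1 => "a1"
Compressed: "a1c2a1c1b1a1"
Compressed length: 12

12


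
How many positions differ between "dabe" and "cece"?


Comparing "dabe" and "cece" position by position:
  Position 0: 'd' vs 'c' => DIFFER
  Position 1: 'a' vs 'e' => DIFFER
  Position 2: 'b' vs 'c' => DIFFER
  Position 3: 'e' vs 'e' => same
Positions that differ: 3

3


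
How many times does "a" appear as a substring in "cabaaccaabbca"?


Searching for "a" in "cabaaccaabbca"
Scanning each position:
  Position 0: "c" => no
  Position 1: "a" => MATCH
  Position 2: "b" => no
  Position 3: "a" => MATCH
  Position 4: "a" => MATCH
  Position 5: "c" => no
  Position 6: "c" => no
  Position 7: "a" => MATCH
  Position 8: "a" => MATCH
  Position 9: "b" => no
  Position 10: "b" => no
  Position 11: "c" => no
  Position 12: "a" => MATCH
Total occurrences: 6

6


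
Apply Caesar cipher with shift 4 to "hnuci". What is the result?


Caesar cipher: shift "hnuci" by 4
  'h' (pos 7) + 4 = pos 11 = 'l'
  'n' (pos 13) + 4 = pos 17 = 'r'
  'u' (pos 20) + 4 = pos 24 = 'y'
  'c' (pos 2) + 4 = pos 6 = 'g'
  'i' (pos 8) + 4 = pos 12 = 'm'
Result: lrygm

lrygm


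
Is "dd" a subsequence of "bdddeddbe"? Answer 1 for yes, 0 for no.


Check if "dd" is a subsequence of "bdddeddbe"
Greedy scan:
  Position 0 ('b'): no match needed
  Position 1 ('d'): matches sub[0] = 'd'
  Position 2 ('d'): matches sub[1] = 'd'
  Position 3 ('d'): no match needed
  Position 4 ('e'): no match needed
  Position 5 ('d'): no match needed
  Position 6 ('d'): no match needed
  Position 7 ('b'): no match needed
  Position 8 ('e'): no match needed
All 2 characters matched => is a subsequence

1


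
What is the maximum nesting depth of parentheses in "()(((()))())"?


Input: "()(((()))())"
Tracking depth:
  Position 0 '(': depth becomes 1
  Position 1 ')': depth becomes 0
  Position 2 '(': depth becomes 1
  Position 3 '(': depth becomes 2
  Position 4 '(': depth becomes 3
  Position 5 '(': depth becomes 4
  Position 6 ')': depth becomes 3
  Position 7 ')': depth becomes 2
  Position 8 ')': depth becomes 1
  Position 9 '(': depth becomes 2
  Position 10 ')': depth becomes 1
  Position 11 ')': depth becomes 0
Maximum depth reached: 4

4


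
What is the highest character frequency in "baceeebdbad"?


Input: baceeebdbad
Character counts:
  'a': 2
  'b': 3
  'c': 1
  'd': 2
  'e': 3
Maximum frequency: 3

3


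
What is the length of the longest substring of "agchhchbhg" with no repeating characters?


Input: "agchhchbhg"
Sliding window (track last position of each char):
  Position 0 ('a'): window [0,0] length 1 -- new best
  Position 1 ('g'): window [0,1] length 2 -- new best
  Position 2 ('c'): window [0,2] length 3 -- new best
  Position 3 ('h'): window [0,3] length 4 -- new best
  Position 4 ('h'): repeat (last at 3), move window start to 4
  Position 4 ('h'): window [4,4] length 1
  Position 5 ('c'): window [4,5] length 2
  Position 6 ('h'): repeat (last at 4), move window start to 5
  Position 6 ('h'): window [5,6] length 2
  Position 7 ('b'): window [5,7] length 3
  Position 8 ('h'): repeat (last at 6), move window start to 7
  Position 8 ('h'): window [7,8] length 2
  Position 9 ('g'): window [7,9] length 3
Longest substring with no repeats: "agch" with length 4

4


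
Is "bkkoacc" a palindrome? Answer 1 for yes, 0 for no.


Input: bkkoacc
Reversed: ccaokkb
  Compare pos 0 ('b') with pos 6 ('c'): MISMATCH
  Compare pos 1 ('k') with pos 5 ('c'): MISMATCH
  Compare pos 2 ('k') with pos 4 ('a'): MISMATCH
Result: not a palindrome

0


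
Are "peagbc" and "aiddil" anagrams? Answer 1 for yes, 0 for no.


Strings: "peagbc", "aiddil"
Sorted first:  abcegp
Sorted second: addiil
Differ at position 1: 'b' vs 'd' => not anagrams

0


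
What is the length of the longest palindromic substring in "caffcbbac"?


Input: "caffcbbac"
Checking substrings for palindromes:
  [2:4] "ff" (len 2) => palindrome
  [5:7] "bb" (len 2) => palindrome
Longest palindromic substring: "ff" with length 2

2


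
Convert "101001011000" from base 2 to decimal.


Input: "101001011000" in base 2
Positional expansion:
  Digit '1' (value 1) x 2^11 = 2048
  Digit '0' (value 0) x 2^10 = 0
  Digit '1' (value 1) x 2^9 = 512
  Digit '0' (value 0) x 2^8 = 0
  Digit '0' (value 0) x 2^7 = 0
  Digit '1' (value 1) x 2^6 = 64
  Digit '0' (value 0) x 2^5 = 0
  Digit '1' (value 1) x 2^4 = 16
  Digit '1' (value 1) x 2^3 = 8
  Digit '0' (value 0) x 2^2 = 0
  Digit '0' (value 0) x 2^1 = 0
  Digit '0' (value 0) x 2^0 = 0
Sum = 2648

2648


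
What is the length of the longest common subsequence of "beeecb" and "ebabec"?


LCS of "beeecb" and "ebabec"
DP table:
           e    b    a    b    e    c
      0    0    0    0    0    0    0
  b   0    0    1    1    1    1    1
  e   0    1    1    1    1    2    2
  e   0    1    1    1    1    2    2
  e   0    1    1    1    1    2    2
  c   0    1    1    1    1    2    3
  b   0    1    2    2    2    2    3
LCS length = dp[6][6] = 3

3


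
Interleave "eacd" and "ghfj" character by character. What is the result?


Interleaving "eacd" and "ghfj":
  Position 0: 'e' from first, 'g' from second => "eg"
  Position 1: 'a' from first, 'h' from second => "ah"
  Position 2: 'c' from first, 'f' from second => "cf"
  Position 3: 'd' from first, 'j' from second => "dj"
Result: egahcfdj

egahcfdj


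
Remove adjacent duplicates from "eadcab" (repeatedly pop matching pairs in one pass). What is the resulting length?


Input: eadcab
Stack-based adjacent duplicate removal:
  Read 'e': push. Stack: e
  Read 'a': push. Stack: ea
  Read 'd': push. Stack: ead
  Read 'c': push. Stack: eadc
  Read 'a': push. Stack: eadca
  Read 'b': push. Stack: eadcab
Final stack: "eadcab" (length 6)

6


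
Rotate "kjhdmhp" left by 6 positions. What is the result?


Input: "kjhdmhp", rotate left by 6
First 6 characters: "kjhdmh"
Remaining characters: "p"
Concatenate remaining + first: "p" + "kjhdmh" = "pkjhdmh"

pkjhdmh


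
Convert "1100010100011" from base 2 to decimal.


Input: "1100010100011" in base 2
Positional expansion:
  Digit '1' (value 1) x 2^12 = 4096
  Digit '1' (value 1) x 2^11 = 2048
  Digit '0' (value 0) x 2^10 = 0
  Digit '0' (value 0) x 2^9 = 0
  Digit '0' (value 0) x 2^8 = 0
  Digit '1' (value 1) x 2^7 = 128
  Digit '0' (value 0) x 2^6 = 0
  Digit '1' (value 1) x 2^5 = 32
  Digit '0' (value 0) x 2^4 = 0
  Digit '0' (value 0) x 2^3 = 0
  Digit '0' (value 0) x 2^2 = 0
  Digit '1' (value 1) x 2^1 = 2
  Digit '1' (value 1) x 2^0 = 1
Sum = 6307

6307


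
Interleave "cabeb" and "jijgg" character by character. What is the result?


Interleaving "cabeb" and "jijgg":
  Position 0: 'c' from first, 'j' from second => "cj"
  Position 1: 'a' from first, 'i' from second => "ai"
  Position 2: 'b' from first, 'j' from second => "bj"
  Position 3: 'e' from first, 'g' from second => "eg"
  Position 4: 'b' from first, 'g' from second => "bg"
Result: cjaibjegbg

cjaibjegbg


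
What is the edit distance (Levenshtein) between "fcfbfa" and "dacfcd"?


Computing edit distance: "fcfbfa" -> "dacfcd"
DP table:
           d    a    c    f    c    d
      0    1    2    3    4    5    6
  f   1    1    2    3    3    4    5
  c   2    2    2    2    3    3    4
  f   3    3    3    3    2    3    4
  b   4    4    4    4    3    3    4
  f   5    5    5    5    4    4    4
  a   6    6    5    6    5    5    5
Edit distance = dp[6][6] = 5

5


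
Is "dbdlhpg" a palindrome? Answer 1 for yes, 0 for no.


Input: dbdlhpg
Reversed: gphldbd
  Compare pos 0 ('d') with pos 6 ('g'): MISMATCH
  Compare pos 1 ('b') with pos 5 ('p'): MISMATCH
  Compare pos 2 ('d') with pos 4 ('h'): MISMATCH
Result: not a palindrome

0


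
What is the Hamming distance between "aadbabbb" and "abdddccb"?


Comparing "aadbabbb" and "abdddccb" position by position:
  Position 0: 'a' vs 'a' => same
  Position 1: 'a' vs 'b' => differ
  Position 2: 'd' vs 'd' => same
  Position 3: 'b' vs 'd' => differ
  Position 4: 'a' vs 'd' => differ
  Position 5: 'b' vs 'c' => differ
  Position 6: 'b' vs 'c' => differ
  Position 7: 'b' vs 'b' => same
Total differences (Hamming distance): 5

5


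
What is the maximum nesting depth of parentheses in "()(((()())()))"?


Input: "()(((()())()))"
Tracking depth:
  Position 0 '(': depth becomes 1
  Position 1 ')': depth becomes 0
  Position 2 '(': depth becomes 1
  Position 3 '(': depth becomes 2
  Position 4 '(': depth becomes 3
  Position 5 '(': depth becomes 4
  Position 6 ')': depth becomes 3
  Position 7 '(': depth becomes 4
  Position 8 ')': depth becomes 3
  Position 9 ')': depth becomes 2
  Position 10 '(': depth becomes 3
  Position 11 ')': depth becomes 2
  Position 12 ')': depth becomes 1
  Position 13 ')': depth becomes 0
Maximum depth reached: 4

4


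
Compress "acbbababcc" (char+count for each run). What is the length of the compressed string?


Input: acbbababcc
Runs:
  'a' x 1 => "a1"
  'c' x 1 => "c1"
  'b' x 2 => "b2"
  'a' x 1 => "a1"
  'b' x 1 => "b1"
  'a' x 1 => "a1"
  'b' x 1 => "b1"
  'c' x 2 => "c2"
Compressed: "a1c1b2a1b1a1b1c2"
Compressed length: 16

16


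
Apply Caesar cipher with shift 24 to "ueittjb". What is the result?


Caesar cipher: shift "ueittjb" by 24
  'u' (pos 20) + 24 = pos 18 = 's'
  'e' (pos 4) + 24 = pos 2 = 'c'
  'i' (pos 8) + 24 = pos 6 = 'g'
  't' (pos 19) + 24 = pos 17 = 'r'
  't' (pos 19) + 24 = pos 17 = 'r'
  'j' (pos 9) + 24 = pos 7 = 'h'
  'b' (pos 1) + 24 = pos 25 = 'z'
Result: scgrrhz

scgrrhz


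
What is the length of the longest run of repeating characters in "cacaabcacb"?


Input: "cacaabcacb"
Scanning for longest run:
  Position 1 ('a'): new char, reset run to 1
  Position 2 ('c'): new char, reset run to 1
  Position 3 ('a'): new char, reset run to 1
  Position 4 ('a'): continues run of 'a', length=2
  Position 5 ('b'): new char, reset run to 1
  Position 6 ('c'): new char, reset run to 1
  Position 7 ('a'): new char, reset run to 1
  Position 8 ('c'): new char, reset run to 1
  Position 9 ('b'): new char, reset run to 1
Longest run: 'a' with length 2

2


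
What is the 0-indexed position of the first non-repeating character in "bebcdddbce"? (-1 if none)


Input: bebcdddbce
Character frequencies:
  'b': 3
  'c': 2
  'd': 3
  'e': 2
Scanning left to right for freq == 1:
  Position 0 ('b'): freq=3, skip
  Position 1 ('e'): freq=2, skip
  Position 2 ('b'): freq=3, skip
  Position 3 ('c'): freq=2, skip
  Position 4 ('d'): freq=3, skip
  Position 5 ('d'): freq=3, skip
  Position 6 ('d'): freq=3, skip
  Position 7 ('b'): freq=3, skip
  Position 8 ('c'): freq=2, skip
  Position 9 ('e'): freq=2, skip
  No unique character found => answer = -1

-1


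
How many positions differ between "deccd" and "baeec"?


Comparing "deccd" and "baeec" position by position:
  Position 0: 'd' vs 'b' => DIFFER
  Position 1: 'e' vs 'a' => DIFFER
  Position 2: 'c' vs 'e' => DIFFER
  Position 3: 'c' vs 'e' => DIFFER
  Position 4: 'd' vs 'c' => DIFFER
Positions that differ: 5

5


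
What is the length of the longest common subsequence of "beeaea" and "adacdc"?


LCS of "beeaea" and "adacdc"
DP table:
           a    d    a    c    d    c
      0    0    0    0    0    0    0
  b   0    0    0    0    0    0    0
  e   0    0    0    0    0    0    0
  e   0    0    0    0    0    0    0
  a   0    1    1    1    1    1    1
  e   0    1    1    1    1    1    1
  a   0    1    1    2    2    2    2
LCS length = dp[6][6] = 2

2


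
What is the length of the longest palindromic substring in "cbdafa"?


Input: "cbdafa"
Checking substrings for palindromes:
  [3:6] "afa" (len 3) => palindrome
Longest palindromic substring: "afa" with length 3

3


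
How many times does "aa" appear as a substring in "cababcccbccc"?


Searching for "aa" in "cababcccbccc"
Scanning each position:
  Position 0: "ca" => no
  Position 1: "ab" => no
  Position 2: "ba" => no
  Position 3: "ab" => no
  Position 4: "bc" => no
  Position 5: "cc" => no
  Position 6: "cc" => no
  Position 7: "cb" => no
  Position 8: "bc" => no
  Position 9: "cc" => no
  Position 10: "cc" => no
Total occurrences: 0

0


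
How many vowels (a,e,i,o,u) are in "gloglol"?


Input: gloglol
Checking each character:
  'g' at position 0: consonant
  'l' at position 1: consonant
  'o' at position 2: vowel (running total: 1)
  'g' at position 3: consonant
  'l' at position 4: consonant
  'o' at position 5: vowel (running total: 2)
  'l' at position 6: consonant
Total vowels: 2

2


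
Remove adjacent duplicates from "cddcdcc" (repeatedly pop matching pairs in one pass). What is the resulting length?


Input: cddcdcc
Stack-based adjacent duplicate removal:
  Read 'c': push. Stack: c
  Read 'd': push. Stack: cd
  Read 'd': matches stack top 'd' => pop. Stack: c
  Read 'c': matches stack top 'c' => pop. Stack: (empty)
  Read 'd': push. Stack: d
  Read 'c': push. Stack: dc
  Read 'c': matches stack top 'c' => pop. Stack: d
Final stack: "d" (length 1)

1


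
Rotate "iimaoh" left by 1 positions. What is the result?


Input: "iimaoh", rotate left by 1
First 1 characters: "i"
Remaining characters: "imaoh"
Concatenate remaining + first: "imaoh" + "i" = "imaohi"

imaohi


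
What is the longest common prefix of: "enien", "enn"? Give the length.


Words: enien, enn
  Position 0: all 'e' => match
  Position 1: all 'n' => match
  Position 2: ('i', 'n') => mismatch, stop
LCP = "en" (length 2)

2


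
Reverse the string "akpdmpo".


Input: akpdmpo
Reading characters right to left:
  Position 6: 'o'
  Position 5: 'p'
  Position 4: 'm'
  Position 3: 'd'
  Position 2: 'p'
  Position 1: 'k'
  Position 0: 'a'
Reversed: opmdpka

opmdpka


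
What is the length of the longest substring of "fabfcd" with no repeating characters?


Input: "fabfcd"
Sliding window (track last position of each char):
  Position 0 ('f'): window [0,0] length 1 -- new best
  Position 1 ('a'): window [0,1] length 2 -- new best
  Position 2 ('b'): window [0,2] length 3 -- new best
  Position 3 ('f'): repeat (last at 0), move window start to 1
  Position 3 ('f'): window [1,3] length 3
  Position 4 ('c'): window [1,4] length 4 -- new best
  Position 5 ('d'): window [1,5] length 5 -- new best
Longest substring with no repeats: "abfcd" with length 5

5


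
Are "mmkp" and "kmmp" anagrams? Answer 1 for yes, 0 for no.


Strings: "mmkp", "kmmp"
Sorted first:  kmmp
Sorted second: kmmp
Sorted forms match => anagrams

1


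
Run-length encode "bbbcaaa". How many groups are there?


Input: bbbcaaa
Scanning for consecutive runs:
  Group 1: 'b' x 3 (positions 0-2)
  Group 2: 'c' x 1 (positions 3-3)
  Group 3: 'a' x 3 (positions 4-6)
Total groups: 3

3


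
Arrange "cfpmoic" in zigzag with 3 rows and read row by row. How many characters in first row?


Zigzag "cfpmoic" into 3 rows:
Placing characters:
  'c' => row 0
  'f' => row 1
  'p' => row 2
  'm' => row 1
  'o' => row 0
  'i' => row 1
  'c' => row 2
Rows:
  Row 0: "co"
  Row 1: "fmi"
  Row 2: "pc"
First row length: 2

2


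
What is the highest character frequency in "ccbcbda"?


Input: ccbcbda
Character counts:
  'a': 1
  'b': 2
  'c': 3
  'd': 1
Maximum frequency: 3

3


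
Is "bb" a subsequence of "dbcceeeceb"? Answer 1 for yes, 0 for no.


Check if "bb" is a subsequence of "dbcceeeceb"
Greedy scan:
  Position 0 ('d'): no match needed
  Position 1 ('b'): matches sub[0] = 'b'
  Position 2 ('c'): no match needed
  Position 3 ('c'): no match needed
  Position 4 ('e'): no match needed
  Position 5 ('e'): no match needed
  Position 6 ('e'): no match needed
  Position 7 ('c'): no match needed
  Position 8 ('e'): no match needed
  Position 9 ('b'): matches sub[1] = 'b'
All 2 characters matched => is a subsequence

1


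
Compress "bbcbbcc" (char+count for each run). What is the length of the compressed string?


Input: bbcbbcc
Runs:
  'b' x 2 => "b2"
  'c' x 1 => "c1"
  'b' x 2 => "b2"
  'c' x 2 => "c2"
Compressed: "b2c1b2c2"
Compressed length: 8

8


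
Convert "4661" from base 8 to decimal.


Input: "4661" in base 8
Positional expansion:
  Digit '4' (value 4) x 8^3 = 2048
  Digit '6' (value 6) x 8^2 = 384
  Digit '6' (value 6) x 8^1 = 48
  Digit '1' (value 1) x 8^0 = 1
Sum = 2481

2481


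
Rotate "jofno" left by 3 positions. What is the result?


Input: "jofno", rotate left by 3
First 3 characters: "jof"
Remaining characters: "no"
Concatenate remaining + first: "no" + "jof" = "nojof"

nojof


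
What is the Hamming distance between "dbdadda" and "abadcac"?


Comparing "dbdadda" and "abadcac" position by position:
  Position 0: 'd' vs 'a' => differ
  Position 1: 'b' vs 'b' => same
  Position 2: 'd' vs 'a' => differ
  Position 3: 'a' vs 'd' => differ
  Position 4: 'd' vs 'c' => differ
  Position 5: 'd' vs 'a' => differ
  Position 6: 'a' vs 'c' => differ
Total differences (Hamming distance): 6

6


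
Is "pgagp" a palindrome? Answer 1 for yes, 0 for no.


Input: pgagp
Reversed: pgagp
  Compare pos 0 ('p') with pos 4 ('p'): match
  Compare pos 1 ('g') with pos 3 ('g'): match
Result: palindrome

1


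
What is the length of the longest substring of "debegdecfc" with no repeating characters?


Input: "debegdecfc"
Sliding window (track last position of each char):
  Position 0 ('d'): window [0,0] length 1 -- new best
  Position 1 ('e'): window [0,1] length 2 -- new best
  Position 2 ('b'): window [0,2] length 3 -- new best
  Position 3 ('e'): repeat (last at 1), move window start to 2
  Position 3 ('e'): window [2,3] length 2
  Position 4 ('g'): window [2,4] length 3
  Position 5 ('d'): window [2,5] length 4 -- new best
  Position 6 ('e'): repeat (last at 3), move window start to 4
  Position 6 ('e'): window [4,6] length 3
  Position 7 ('c'): window [4,7] length 4
  Position 8 ('f'): window [4,8] length 5 -- new best
  Position 9 ('c'): repeat (last at 7), move window start to 8
  Position 9 ('c'): window [8,9] length 2
Longest substring with no repeats: "gdecf" with length 5

5


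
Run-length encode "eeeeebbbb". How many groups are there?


Input: eeeeebbbb
Scanning for consecutive runs:
  Group 1: 'e' x 5 (positions 0-4)
  Group 2: 'b' x 4 (positions 5-8)
Total groups: 2

2


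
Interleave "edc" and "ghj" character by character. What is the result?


Interleaving "edc" and "ghj":
  Position 0: 'e' from first, 'g' from second => "eg"
  Position 1: 'd' from first, 'h' from second => "dh"
  Position 2: 'c' from first, 'j' from second => "cj"
Result: egdhcj

egdhcj


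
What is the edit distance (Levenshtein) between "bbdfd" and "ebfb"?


Computing edit distance: "bbdfd" -> "ebfb"
DP table:
           e    b    f    b
      0    1    2    3    4
  b   1    1    1    2    3
  b   2    2    1    2    2
  d   3    3    2    2    3
  f   4    4    3    2    3
  d   5    5    4    3    3
Edit distance = dp[5][4] = 3

3


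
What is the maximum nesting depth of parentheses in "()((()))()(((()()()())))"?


Input: "()((()))()(((()()()())))"
Tracking depth:
  Position 0 '(': depth becomes 1
  Position 1 ')': depth becomes 0
  Position 2 '(': depth becomes 1
  Position 3 '(': depth becomes 2
  Position 4 '(': depth becomes 3
  Position 5 ')': depth becomes 2
  Position 6 ')': depth becomes 1
  Position 7 ')': depth becomes 0
  Position 8 '(': depth becomes 1
  Position 9 ')': depth becomes 0
  Position 10 '(': depth becomes 1
  Position 11 '(': depth becomes 2
  Position 12 '(': depth becomes 3
  Position 13 '(': depth becomes 4
  Position 14 ')': depth becomes 3
  Position 15 '(': depth becomes 4
  Position 16 ')': depth becomes 3
  Position 17 '(': depth becomes 4
  Position 18 ')': depth becomes 3
  Position 19 '(': depth becomes 4
  Position 20 ')': depth becomes 3
  Position 21 ')': depth becomes 2
  Position 22 ')': depth becomes 1
  Position 23 ')': depth becomes 0
Maximum depth reached: 4

4


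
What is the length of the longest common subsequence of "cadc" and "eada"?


LCS of "cadc" and "eada"
DP table:
           e    a    d    a
      0    0    0    0    0
  c   0    0    0    0    0
  a   0    0    1    1    1
  d   0    0    1    2    2
  c   0    0    1    2    2
LCS length = dp[4][4] = 2

2


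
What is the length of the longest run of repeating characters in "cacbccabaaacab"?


Input: "cacbccabaaacab"
Scanning for longest run:
  Position 1 ('a'): new char, reset run to 1
  Position 2 ('c'): new char, reset run to 1
  Position 3 ('b'): new char, reset run to 1
  Position 4 ('c'): new char, reset run to 1
  Position 5 ('c'): continues run of 'c', length=2
  Position 6 ('a'): new char, reset run to 1
  Position 7 ('b'): new char, reset run to 1
  Position 8 ('a'): new char, reset run to 1
  Position 9 ('a'): continues run of 'a', length=2
  Position 10 ('a'): continues run of 'a', length=3
  Position 11 ('c'): new char, reset run to 1
  Position 12 ('a'): new char, reset run to 1
  Position 13 ('b'): new char, reset run to 1
Longest run: 'a' with length 3

3


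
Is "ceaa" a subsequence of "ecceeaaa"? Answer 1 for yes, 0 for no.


Check if "ceaa" is a subsequence of "ecceeaaa"
Greedy scan:
  Position 0 ('e'): no match needed
  Position 1 ('c'): matches sub[0] = 'c'
  Position 2 ('c'): no match needed
  Position 3 ('e'): matches sub[1] = 'e'
  Position 4 ('e'): no match needed
  Position 5 ('a'): matches sub[2] = 'a'
  Position 6 ('a'): matches sub[3] = 'a'
  Position 7 ('a'): no match needed
All 4 characters matched => is a subsequence

1


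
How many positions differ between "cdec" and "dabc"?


Comparing "cdec" and "dabc" position by position:
  Position 0: 'c' vs 'd' => DIFFER
  Position 1: 'd' vs 'a' => DIFFER
  Position 2: 'e' vs 'b' => DIFFER
  Position 3: 'c' vs 'c' => same
Positions that differ: 3

3


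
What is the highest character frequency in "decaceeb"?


Input: decaceeb
Character counts:
  'a': 1
  'b': 1
  'c': 2
  'd': 1
  'e': 3
Maximum frequency: 3

3


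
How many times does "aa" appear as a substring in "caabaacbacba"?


Searching for "aa" in "caabaacbacba"
Scanning each position:
  Position 0: "ca" => no
  Position 1: "aa" => MATCH
  Position 2: "ab" => no
  Position 3: "ba" => no
  Position 4: "aa" => MATCH
  Position 5: "ac" => no
  Position 6: "cb" => no
  Position 7: "ba" => no
  Position 8: "ac" => no
  Position 9: "cb" => no
  Position 10: "ba" => no
Total occurrences: 2

2


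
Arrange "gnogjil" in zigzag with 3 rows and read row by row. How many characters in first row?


Zigzag "gnogjil" into 3 rows:
Placing characters:
  'g' => row 0
  'n' => row 1
  'o' => row 2
  'g' => row 1
  'j' => row 0
  'i' => row 1
  'l' => row 2
Rows:
  Row 0: "gj"
  Row 1: "ngi"
  Row 2: "ol"
First row length: 2

2


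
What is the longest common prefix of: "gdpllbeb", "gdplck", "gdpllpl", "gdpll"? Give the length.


Words: gdpllbeb, gdplck, gdpllpl, gdpll
  Position 0: all 'g' => match
  Position 1: all 'd' => match
  Position 2: all 'p' => match
  Position 3: all 'l' => match
  Position 4: ('l', 'c', 'l', 'l') => mismatch, stop
LCP = "gdpl" (length 4)

4


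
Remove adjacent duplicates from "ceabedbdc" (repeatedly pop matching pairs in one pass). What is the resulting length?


Input: ceabedbdc
Stack-based adjacent duplicate removal:
  Read 'c': push. Stack: c
  Read 'e': push. Stack: ce
  Read 'a': push. Stack: cea
  Read 'b': push. Stack: ceab
  Read 'e': push. Stack: ceabe
  Read 'd': push. Stack: ceabed
  Read 'b': push. Stack: ceabedb
  Read 'd': push. Stack: ceabedbd
  Read 'c': push. Stack: ceabedbdc
Final stack: "ceabedbdc" (length 9)

9


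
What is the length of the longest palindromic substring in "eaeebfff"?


Input: "eaeebfff"
Checking substrings for palindromes:
  [0:3] "eae" (len 3) => palindrome
  [5:8] "fff" (len 3) => palindrome
  [2:4] "ee" (len 2) => palindrome
  [5:7] "ff" (len 2) => palindrome
  [6:8] "ff" (len 2) => palindrome
Longest palindromic substring: "eae" with length 3

3


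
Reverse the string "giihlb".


Input: giihlb
Reading characters right to left:
  Position 5: 'b'
  Position 4: 'l'
  Position 3: 'h'
  Position 2: 'i'
  Position 1: 'i'
  Position 0: 'g'
Reversed: blhiig

blhiig


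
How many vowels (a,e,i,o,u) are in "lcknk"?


Input: lcknk
Checking each character:
  'l' at position 0: consonant
  'c' at position 1: consonant
  'k' at position 2: consonant
  'n' at position 3: consonant
  'k' at position 4: consonant
Total vowels: 0

0


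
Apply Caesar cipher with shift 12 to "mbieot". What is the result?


Caesar cipher: shift "mbieot" by 12
  'm' (pos 12) + 12 = pos 24 = 'y'
  'b' (pos 1) + 12 = pos 13 = 'n'
  'i' (pos 8) + 12 = pos 20 = 'u'
  'e' (pos 4) + 12 = pos 16 = 'q'
  'o' (pos 14) + 12 = pos 0 = 'a'
  't' (pos 19) + 12 = pos 5 = 'f'
Result: ynuqaf

ynuqaf


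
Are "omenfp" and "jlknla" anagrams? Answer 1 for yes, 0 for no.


Strings: "omenfp", "jlknla"
Sorted first:  efmnop
Sorted second: ajklln
Differ at position 0: 'e' vs 'a' => not anagrams

0
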